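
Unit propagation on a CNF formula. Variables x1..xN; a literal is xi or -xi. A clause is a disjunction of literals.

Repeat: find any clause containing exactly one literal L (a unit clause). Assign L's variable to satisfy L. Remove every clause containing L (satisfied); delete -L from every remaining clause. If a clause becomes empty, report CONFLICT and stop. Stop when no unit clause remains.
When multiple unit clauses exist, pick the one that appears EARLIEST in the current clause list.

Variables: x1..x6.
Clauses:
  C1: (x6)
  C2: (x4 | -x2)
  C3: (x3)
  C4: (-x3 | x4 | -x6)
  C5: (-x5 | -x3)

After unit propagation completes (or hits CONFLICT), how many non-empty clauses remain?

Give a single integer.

Answer: 0

Derivation:
unit clause [6] forces x6=T; simplify:
  drop -6 from [-3, 4, -6] -> [-3, 4]
  satisfied 1 clause(s); 4 remain; assigned so far: [6]
unit clause [3] forces x3=T; simplify:
  drop -3 from [-3, 4] -> [4]
  drop -3 from [-5, -3] -> [-5]
  satisfied 1 clause(s); 3 remain; assigned so far: [3, 6]
unit clause [4] forces x4=T; simplify:
  satisfied 2 clause(s); 1 remain; assigned so far: [3, 4, 6]
unit clause [-5] forces x5=F; simplify:
  satisfied 1 clause(s); 0 remain; assigned so far: [3, 4, 5, 6]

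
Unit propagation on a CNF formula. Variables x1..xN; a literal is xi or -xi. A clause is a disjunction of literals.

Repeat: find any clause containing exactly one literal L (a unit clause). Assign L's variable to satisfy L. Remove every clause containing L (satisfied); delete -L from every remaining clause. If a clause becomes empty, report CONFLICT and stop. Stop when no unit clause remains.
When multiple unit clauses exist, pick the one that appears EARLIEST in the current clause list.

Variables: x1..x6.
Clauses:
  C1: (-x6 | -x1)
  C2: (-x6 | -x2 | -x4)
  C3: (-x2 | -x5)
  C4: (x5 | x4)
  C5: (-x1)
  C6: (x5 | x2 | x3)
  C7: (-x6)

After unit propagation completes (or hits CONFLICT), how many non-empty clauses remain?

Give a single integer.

unit clause [-1] forces x1=F; simplify:
  satisfied 2 clause(s); 5 remain; assigned so far: [1]
unit clause [-6] forces x6=F; simplify:
  satisfied 2 clause(s); 3 remain; assigned so far: [1, 6]

Answer: 3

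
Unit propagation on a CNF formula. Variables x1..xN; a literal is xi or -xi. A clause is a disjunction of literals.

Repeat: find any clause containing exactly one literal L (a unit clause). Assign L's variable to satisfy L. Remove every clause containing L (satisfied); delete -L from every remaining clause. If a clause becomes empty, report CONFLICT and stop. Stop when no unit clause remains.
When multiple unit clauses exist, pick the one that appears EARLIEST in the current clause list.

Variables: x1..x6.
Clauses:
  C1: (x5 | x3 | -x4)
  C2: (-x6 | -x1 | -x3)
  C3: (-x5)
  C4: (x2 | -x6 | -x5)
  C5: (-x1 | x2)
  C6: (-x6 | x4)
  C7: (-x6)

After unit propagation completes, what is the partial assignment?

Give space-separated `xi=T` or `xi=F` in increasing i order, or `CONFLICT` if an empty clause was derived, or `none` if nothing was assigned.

Answer: x5=F x6=F

Derivation:
unit clause [-5] forces x5=F; simplify:
  drop 5 from [5, 3, -4] -> [3, -4]
  satisfied 2 clause(s); 5 remain; assigned so far: [5]
unit clause [-6] forces x6=F; simplify:
  satisfied 3 clause(s); 2 remain; assigned so far: [5, 6]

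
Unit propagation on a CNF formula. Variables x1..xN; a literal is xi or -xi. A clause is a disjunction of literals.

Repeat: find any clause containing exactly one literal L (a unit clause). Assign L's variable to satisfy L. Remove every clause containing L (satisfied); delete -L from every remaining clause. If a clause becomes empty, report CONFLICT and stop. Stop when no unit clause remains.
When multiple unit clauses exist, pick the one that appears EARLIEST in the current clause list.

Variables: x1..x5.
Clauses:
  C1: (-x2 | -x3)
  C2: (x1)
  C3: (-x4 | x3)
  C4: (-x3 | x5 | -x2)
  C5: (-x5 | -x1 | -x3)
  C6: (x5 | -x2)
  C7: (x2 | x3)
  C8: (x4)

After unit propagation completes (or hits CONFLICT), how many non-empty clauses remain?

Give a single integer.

Answer: 0

Derivation:
unit clause [1] forces x1=T; simplify:
  drop -1 from [-5, -1, -3] -> [-5, -3]
  satisfied 1 clause(s); 7 remain; assigned so far: [1]
unit clause [4] forces x4=T; simplify:
  drop -4 from [-4, 3] -> [3]
  satisfied 1 clause(s); 6 remain; assigned so far: [1, 4]
unit clause [3] forces x3=T; simplify:
  drop -3 from [-2, -3] -> [-2]
  drop -3 from [-3, 5, -2] -> [5, -2]
  drop -3 from [-5, -3] -> [-5]
  satisfied 2 clause(s); 4 remain; assigned so far: [1, 3, 4]
unit clause [-2] forces x2=F; simplify:
  satisfied 3 clause(s); 1 remain; assigned so far: [1, 2, 3, 4]
unit clause [-5] forces x5=F; simplify:
  satisfied 1 clause(s); 0 remain; assigned so far: [1, 2, 3, 4, 5]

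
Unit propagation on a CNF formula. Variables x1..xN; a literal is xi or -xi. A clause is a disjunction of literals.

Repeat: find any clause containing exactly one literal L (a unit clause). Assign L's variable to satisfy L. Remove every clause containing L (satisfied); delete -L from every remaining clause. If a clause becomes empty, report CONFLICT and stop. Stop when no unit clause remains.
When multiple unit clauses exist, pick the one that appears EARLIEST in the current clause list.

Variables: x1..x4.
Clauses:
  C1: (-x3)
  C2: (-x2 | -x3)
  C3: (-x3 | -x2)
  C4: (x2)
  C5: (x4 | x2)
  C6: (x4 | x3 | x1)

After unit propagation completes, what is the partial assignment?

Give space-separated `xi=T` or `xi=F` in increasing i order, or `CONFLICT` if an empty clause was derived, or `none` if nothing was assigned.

Answer: x2=T x3=F

Derivation:
unit clause [-3] forces x3=F; simplify:
  drop 3 from [4, 3, 1] -> [4, 1]
  satisfied 3 clause(s); 3 remain; assigned so far: [3]
unit clause [2] forces x2=T; simplify:
  satisfied 2 clause(s); 1 remain; assigned so far: [2, 3]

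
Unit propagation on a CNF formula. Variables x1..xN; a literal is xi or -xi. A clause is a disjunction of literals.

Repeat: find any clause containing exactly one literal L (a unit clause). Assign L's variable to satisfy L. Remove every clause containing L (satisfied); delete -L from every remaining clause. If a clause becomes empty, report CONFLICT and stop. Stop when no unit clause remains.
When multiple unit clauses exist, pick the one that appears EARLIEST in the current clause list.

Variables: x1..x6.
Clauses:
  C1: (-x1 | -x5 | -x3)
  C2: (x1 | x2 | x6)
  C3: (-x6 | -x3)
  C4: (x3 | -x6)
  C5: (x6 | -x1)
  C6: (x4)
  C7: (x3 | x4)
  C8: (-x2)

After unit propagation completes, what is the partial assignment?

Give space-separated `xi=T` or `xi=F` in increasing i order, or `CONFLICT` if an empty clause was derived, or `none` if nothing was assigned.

Answer: x2=F x4=T

Derivation:
unit clause [4] forces x4=T; simplify:
  satisfied 2 clause(s); 6 remain; assigned so far: [4]
unit clause [-2] forces x2=F; simplify:
  drop 2 from [1, 2, 6] -> [1, 6]
  satisfied 1 clause(s); 5 remain; assigned so far: [2, 4]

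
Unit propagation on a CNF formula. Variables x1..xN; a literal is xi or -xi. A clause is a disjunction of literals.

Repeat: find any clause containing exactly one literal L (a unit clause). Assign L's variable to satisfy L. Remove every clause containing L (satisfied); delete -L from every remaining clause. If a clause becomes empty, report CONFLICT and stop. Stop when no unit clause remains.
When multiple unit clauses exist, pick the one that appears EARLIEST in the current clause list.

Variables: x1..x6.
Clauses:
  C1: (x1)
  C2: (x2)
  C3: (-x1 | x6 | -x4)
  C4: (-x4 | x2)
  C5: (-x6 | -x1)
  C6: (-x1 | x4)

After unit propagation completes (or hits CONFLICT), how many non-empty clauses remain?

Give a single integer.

Answer: 0

Derivation:
unit clause [1] forces x1=T; simplify:
  drop -1 from [-1, 6, -4] -> [6, -4]
  drop -1 from [-6, -1] -> [-6]
  drop -1 from [-1, 4] -> [4]
  satisfied 1 clause(s); 5 remain; assigned so far: [1]
unit clause [2] forces x2=T; simplify:
  satisfied 2 clause(s); 3 remain; assigned so far: [1, 2]
unit clause [-6] forces x6=F; simplify:
  drop 6 from [6, -4] -> [-4]
  satisfied 1 clause(s); 2 remain; assigned so far: [1, 2, 6]
unit clause [-4] forces x4=F; simplify:
  drop 4 from [4] -> [] (empty!)
  satisfied 1 clause(s); 1 remain; assigned so far: [1, 2, 4, 6]
CONFLICT (empty clause)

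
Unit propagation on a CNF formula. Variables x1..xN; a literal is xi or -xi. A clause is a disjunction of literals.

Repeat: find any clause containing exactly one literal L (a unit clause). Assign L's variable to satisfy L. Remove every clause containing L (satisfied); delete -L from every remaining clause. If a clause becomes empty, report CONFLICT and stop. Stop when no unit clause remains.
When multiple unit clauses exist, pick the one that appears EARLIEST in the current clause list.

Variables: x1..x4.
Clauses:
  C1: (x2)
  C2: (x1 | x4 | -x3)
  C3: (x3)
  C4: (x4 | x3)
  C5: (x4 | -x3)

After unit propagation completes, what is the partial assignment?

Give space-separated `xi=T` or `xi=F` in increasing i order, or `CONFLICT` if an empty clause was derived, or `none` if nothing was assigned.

unit clause [2] forces x2=T; simplify:
  satisfied 1 clause(s); 4 remain; assigned so far: [2]
unit clause [3] forces x3=T; simplify:
  drop -3 from [1, 4, -3] -> [1, 4]
  drop -3 from [4, -3] -> [4]
  satisfied 2 clause(s); 2 remain; assigned so far: [2, 3]
unit clause [4] forces x4=T; simplify:
  satisfied 2 clause(s); 0 remain; assigned so far: [2, 3, 4]

Answer: x2=T x3=T x4=T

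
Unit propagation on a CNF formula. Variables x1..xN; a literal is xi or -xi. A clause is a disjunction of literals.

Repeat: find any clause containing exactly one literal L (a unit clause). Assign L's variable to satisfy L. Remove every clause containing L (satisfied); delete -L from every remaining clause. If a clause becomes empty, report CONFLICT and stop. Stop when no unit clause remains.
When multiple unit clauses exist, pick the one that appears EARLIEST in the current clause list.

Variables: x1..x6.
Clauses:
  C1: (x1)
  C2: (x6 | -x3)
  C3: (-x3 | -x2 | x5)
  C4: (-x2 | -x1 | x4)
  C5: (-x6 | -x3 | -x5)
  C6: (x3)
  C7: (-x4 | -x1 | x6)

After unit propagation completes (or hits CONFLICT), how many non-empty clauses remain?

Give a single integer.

unit clause [1] forces x1=T; simplify:
  drop -1 from [-2, -1, 4] -> [-2, 4]
  drop -1 from [-4, -1, 6] -> [-4, 6]
  satisfied 1 clause(s); 6 remain; assigned so far: [1]
unit clause [3] forces x3=T; simplify:
  drop -3 from [6, -3] -> [6]
  drop -3 from [-3, -2, 5] -> [-2, 5]
  drop -3 from [-6, -3, -5] -> [-6, -5]
  satisfied 1 clause(s); 5 remain; assigned so far: [1, 3]
unit clause [6] forces x6=T; simplify:
  drop -6 from [-6, -5] -> [-5]
  satisfied 2 clause(s); 3 remain; assigned so far: [1, 3, 6]
unit clause [-5] forces x5=F; simplify:
  drop 5 from [-2, 5] -> [-2]
  satisfied 1 clause(s); 2 remain; assigned so far: [1, 3, 5, 6]
unit clause [-2] forces x2=F; simplify:
  satisfied 2 clause(s); 0 remain; assigned so far: [1, 2, 3, 5, 6]

Answer: 0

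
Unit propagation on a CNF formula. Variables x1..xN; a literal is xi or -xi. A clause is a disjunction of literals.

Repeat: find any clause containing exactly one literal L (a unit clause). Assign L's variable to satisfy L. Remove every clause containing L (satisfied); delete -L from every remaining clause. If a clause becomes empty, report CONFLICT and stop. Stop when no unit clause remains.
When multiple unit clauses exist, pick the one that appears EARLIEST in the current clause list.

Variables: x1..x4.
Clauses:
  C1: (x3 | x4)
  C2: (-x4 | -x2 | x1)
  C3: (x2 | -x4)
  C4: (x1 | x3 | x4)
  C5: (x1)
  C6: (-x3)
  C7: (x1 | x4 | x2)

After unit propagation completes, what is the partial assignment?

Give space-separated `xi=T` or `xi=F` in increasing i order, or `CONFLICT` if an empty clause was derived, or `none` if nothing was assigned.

Answer: x1=T x2=T x3=F x4=T

Derivation:
unit clause [1] forces x1=T; simplify:
  satisfied 4 clause(s); 3 remain; assigned so far: [1]
unit clause [-3] forces x3=F; simplify:
  drop 3 from [3, 4] -> [4]
  satisfied 1 clause(s); 2 remain; assigned so far: [1, 3]
unit clause [4] forces x4=T; simplify:
  drop -4 from [2, -4] -> [2]
  satisfied 1 clause(s); 1 remain; assigned so far: [1, 3, 4]
unit clause [2] forces x2=T; simplify:
  satisfied 1 clause(s); 0 remain; assigned so far: [1, 2, 3, 4]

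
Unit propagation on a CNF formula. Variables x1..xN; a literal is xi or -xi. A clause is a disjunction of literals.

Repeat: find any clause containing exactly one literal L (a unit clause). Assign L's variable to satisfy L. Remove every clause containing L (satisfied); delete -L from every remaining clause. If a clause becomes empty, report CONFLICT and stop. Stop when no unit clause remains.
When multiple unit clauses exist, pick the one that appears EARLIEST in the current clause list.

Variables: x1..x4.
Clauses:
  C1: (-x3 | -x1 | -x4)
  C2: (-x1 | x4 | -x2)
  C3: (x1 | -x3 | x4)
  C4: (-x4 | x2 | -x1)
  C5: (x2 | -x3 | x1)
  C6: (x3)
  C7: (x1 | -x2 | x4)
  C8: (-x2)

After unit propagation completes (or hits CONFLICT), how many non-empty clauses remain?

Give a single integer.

Answer: 0

Derivation:
unit clause [3] forces x3=T; simplify:
  drop -3 from [-3, -1, -4] -> [-1, -4]
  drop -3 from [1, -3, 4] -> [1, 4]
  drop -3 from [2, -3, 1] -> [2, 1]
  satisfied 1 clause(s); 7 remain; assigned so far: [3]
unit clause [-2] forces x2=F; simplify:
  drop 2 from [-4, 2, -1] -> [-4, -1]
  drop 2 from [2, 1] -> [1]
  satisfied 3 clause(s); 4 remain; assigned so far: [2, 3]
unit clause [1] forces x1=T; simplify:
  drop -1 from [-1, -4] -> [-4]
  drop -1 from [-4, -1] -> [-4]
  satisfied 2 clause(s); 2 remain; assigned so far: [1, 2, 3]
unit clause [-4] forces x4=F; simplify:
  satisfied 2 clause(s); 0 remain; assigned so far: [1, 2, 3, 4]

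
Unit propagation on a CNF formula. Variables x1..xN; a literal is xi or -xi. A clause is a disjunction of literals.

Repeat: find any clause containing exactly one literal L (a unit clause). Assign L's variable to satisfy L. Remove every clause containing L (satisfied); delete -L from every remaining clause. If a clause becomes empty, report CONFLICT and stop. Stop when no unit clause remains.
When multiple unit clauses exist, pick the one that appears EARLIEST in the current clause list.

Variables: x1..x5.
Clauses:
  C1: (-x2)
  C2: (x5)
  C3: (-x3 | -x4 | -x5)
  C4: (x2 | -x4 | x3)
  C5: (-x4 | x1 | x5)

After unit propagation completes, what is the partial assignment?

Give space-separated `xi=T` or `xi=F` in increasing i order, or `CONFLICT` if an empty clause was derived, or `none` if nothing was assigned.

Answer: x2=F x5=T

Derivation:
unit clause [-2] forces x2=F; simplify:
  drop 2 from [2, -4, 3] -> [-4, 3]
  satisfied 1 clause(s); 4 remain; assigned so far: [2]
unit clause [5] forces x5=T; simplify:
  drop -5 from [-3, -4, -5] -> [-3, -4]
  satisfied 2 clause(s); 2 remain; assigned so far: [2, 5]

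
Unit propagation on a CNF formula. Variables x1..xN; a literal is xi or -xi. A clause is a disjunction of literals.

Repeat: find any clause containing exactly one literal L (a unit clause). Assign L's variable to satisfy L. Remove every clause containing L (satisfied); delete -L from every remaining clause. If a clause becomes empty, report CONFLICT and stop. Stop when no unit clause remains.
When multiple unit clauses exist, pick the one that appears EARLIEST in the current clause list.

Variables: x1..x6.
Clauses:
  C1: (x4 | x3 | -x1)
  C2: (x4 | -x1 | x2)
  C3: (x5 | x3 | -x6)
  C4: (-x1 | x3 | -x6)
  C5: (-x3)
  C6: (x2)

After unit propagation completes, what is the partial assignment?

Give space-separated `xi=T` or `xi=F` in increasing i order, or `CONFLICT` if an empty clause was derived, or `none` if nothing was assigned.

unit clause [-3] forces x3=F; simplify:
  drop 3 from [4, 3, -1] -> [4, -1]
  drop 3 from [5, 3, -6] -> [5, -6]
  drop 3 from [-1, 3, -6] -> [-1, -6]
  satisfied 1 clause(s); 5 remain; assigned so far: [3]
unit clause [2] forces x2=T; simplify:
  satisfied 2 clause(s); 3 remain; assigned so far: [2, 3]

Answer: x2=T x3=F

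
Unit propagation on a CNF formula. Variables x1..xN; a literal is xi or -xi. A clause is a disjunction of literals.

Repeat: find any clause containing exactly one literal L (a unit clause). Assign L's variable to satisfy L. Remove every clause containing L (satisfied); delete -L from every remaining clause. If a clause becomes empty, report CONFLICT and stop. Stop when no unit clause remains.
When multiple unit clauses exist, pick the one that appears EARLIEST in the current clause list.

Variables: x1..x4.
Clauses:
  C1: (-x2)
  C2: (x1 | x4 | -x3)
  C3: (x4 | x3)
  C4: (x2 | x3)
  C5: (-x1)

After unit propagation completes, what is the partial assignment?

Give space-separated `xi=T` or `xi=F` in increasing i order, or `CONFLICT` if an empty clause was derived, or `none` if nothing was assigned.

unit clause [-2] forces x2=F; simplify:
  drop 2 from [2, 3] -> [3]
  satisfied 1 clause(s); 4 remain; assigned so far: [2]
unit clause [3] forces x3=T; simplify:
  drop -3 from [1, 4, -3] -> [1, 4]
  satisfied 2 clause(s); 2 remain; assigned so far: [2, 3]
unit clause [-1] forces x1=F; simplify:
  drop 1 from [1, 4] -> [4]
  satisfied 1 clause(s); 1 remain; assigned so far: [1, 2, 3]
unit clause [4] forces x4=T; simplify:
  satisfied 1 clause(s); 0 remain; assigned so far: [1, 2, 3, 4]

Answer: x1=F x2=F x3=T x4=T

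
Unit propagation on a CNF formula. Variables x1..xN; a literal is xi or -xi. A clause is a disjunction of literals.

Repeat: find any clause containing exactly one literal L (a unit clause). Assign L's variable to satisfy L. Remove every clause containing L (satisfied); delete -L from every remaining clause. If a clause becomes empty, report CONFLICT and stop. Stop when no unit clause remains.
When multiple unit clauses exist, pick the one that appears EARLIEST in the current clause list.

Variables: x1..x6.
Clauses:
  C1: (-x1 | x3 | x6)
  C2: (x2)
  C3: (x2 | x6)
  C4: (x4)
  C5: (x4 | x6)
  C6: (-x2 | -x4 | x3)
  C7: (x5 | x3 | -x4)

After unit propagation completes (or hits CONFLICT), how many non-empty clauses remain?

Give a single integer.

Answer: 0

Derivation:
unit clause [2] forces x2=T; simplify:
  drop -2 from [-2, -4, 3] -> [-4, 3]
  satisfied 2 clause(s); 5 remain; assigned so far: [2]
unit clause [4] forces x4=T; simplify:
  drop -4 from [-4, 3] -> [3]
  drop -4 from [5, 3, -4] -> [5, 3]
  satisfied 2 clause(s); 3 remain; assigned so far: [2, 4]
unit clause [3] forces x3=T; simplify:
  satisfied 3 clause(s); 0 remain; assigned so far: [2, 3, 4]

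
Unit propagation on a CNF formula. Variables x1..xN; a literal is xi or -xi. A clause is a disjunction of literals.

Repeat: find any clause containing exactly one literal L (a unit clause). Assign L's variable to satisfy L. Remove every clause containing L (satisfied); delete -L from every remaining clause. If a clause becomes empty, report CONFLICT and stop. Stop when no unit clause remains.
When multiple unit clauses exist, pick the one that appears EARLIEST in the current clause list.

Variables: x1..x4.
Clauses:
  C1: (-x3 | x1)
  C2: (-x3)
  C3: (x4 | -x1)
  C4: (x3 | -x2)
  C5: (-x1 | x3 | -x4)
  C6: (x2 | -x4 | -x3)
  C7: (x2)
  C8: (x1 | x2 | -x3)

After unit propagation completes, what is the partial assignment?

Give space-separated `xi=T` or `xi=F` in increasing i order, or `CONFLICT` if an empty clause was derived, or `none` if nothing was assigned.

unit clause [-3] forces x3=F; simplify:
  drop 3 from [3, -2] -> [-2]
  drop 3 from [-1, 3, -4] -> [-1, -4]
  satisfied 4 clause(s); 4 remain; assigned so far: [3]
unit clause [-2] forces x2=F; simplify:
  drop 2 from [2] -> [] (empty!)
  satisfied 1 clause(s); 3 remain; assigned so far: [2, 3]
CONFLICT (empty clause)

Answer: CONFLICT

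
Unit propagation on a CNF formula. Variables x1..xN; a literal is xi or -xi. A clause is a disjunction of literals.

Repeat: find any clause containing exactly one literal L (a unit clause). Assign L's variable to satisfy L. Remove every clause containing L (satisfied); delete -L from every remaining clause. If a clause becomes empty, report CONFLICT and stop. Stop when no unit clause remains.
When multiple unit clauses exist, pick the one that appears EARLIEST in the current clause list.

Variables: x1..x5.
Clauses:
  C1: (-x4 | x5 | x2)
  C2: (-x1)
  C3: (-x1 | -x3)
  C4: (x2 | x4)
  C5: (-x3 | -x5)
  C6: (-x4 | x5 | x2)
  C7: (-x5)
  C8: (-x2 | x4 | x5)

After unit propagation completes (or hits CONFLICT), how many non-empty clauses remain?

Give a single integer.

unit clause [-1] forces x1=F; simplify:
  satisfied 2 clause(s); 6 remain; assigned so far: [1]
unit clause [-5] forces x5=F; simplify:
  drop 5 from [-4, 5, 2] -> [-4, 2]
  drop 5 from [-4, 5, 2] -> [-4, 2]
  drop 5 from [-2, 4, 5] -> [-2, 4]
  satisfied 2 clause(s); 4 remain; assigned so far: [1, 5]

Answer: 4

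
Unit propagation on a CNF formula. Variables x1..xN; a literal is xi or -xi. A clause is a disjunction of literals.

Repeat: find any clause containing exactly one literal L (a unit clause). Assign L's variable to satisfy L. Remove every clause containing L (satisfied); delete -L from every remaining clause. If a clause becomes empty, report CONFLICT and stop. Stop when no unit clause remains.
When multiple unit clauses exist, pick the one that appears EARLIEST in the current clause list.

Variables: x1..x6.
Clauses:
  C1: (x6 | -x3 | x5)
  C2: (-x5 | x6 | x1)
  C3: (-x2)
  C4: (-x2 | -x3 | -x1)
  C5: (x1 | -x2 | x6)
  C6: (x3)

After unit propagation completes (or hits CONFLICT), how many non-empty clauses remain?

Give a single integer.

Answer: 2

Derivation:
unit clause [-2] forces x2=F; simplify:
  satisfied 3 clause(s); 3 remain; assigned so far: [2]
unit clause [3] forces x3=T; simplify:
  drop -3 from [6, -3, 5] -> [6, 5]
  satisfied 1 clause(s); 2 remain; assigned so far: [2, 3]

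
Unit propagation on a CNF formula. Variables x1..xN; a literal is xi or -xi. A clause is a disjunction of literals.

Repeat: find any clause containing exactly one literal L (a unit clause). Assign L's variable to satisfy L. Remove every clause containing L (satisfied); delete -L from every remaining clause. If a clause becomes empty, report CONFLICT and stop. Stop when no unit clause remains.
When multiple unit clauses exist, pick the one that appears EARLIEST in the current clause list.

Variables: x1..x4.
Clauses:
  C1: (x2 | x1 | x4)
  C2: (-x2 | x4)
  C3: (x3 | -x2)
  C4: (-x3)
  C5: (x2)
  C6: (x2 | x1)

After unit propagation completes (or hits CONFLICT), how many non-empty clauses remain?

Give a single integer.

unit clause [-3] forces x3=F; simplify:
  drop 3 from [3, -2] -> [-2]
  satisfied 1 clause(s); 5 remain; assigned so far: [3]
unit clause [-2] forces x2=F; simplify:
  drop 2 from [2, 1, 4] -> [1, 4]
  drop 2 from [2] -> [] (empty!)
  drop 2 from [2, 1] -> [1]
  satisfied 2 clause(s); 3 remain; assigned so far: [2, 3]
CONFLICT (empty clause)

Answer: 2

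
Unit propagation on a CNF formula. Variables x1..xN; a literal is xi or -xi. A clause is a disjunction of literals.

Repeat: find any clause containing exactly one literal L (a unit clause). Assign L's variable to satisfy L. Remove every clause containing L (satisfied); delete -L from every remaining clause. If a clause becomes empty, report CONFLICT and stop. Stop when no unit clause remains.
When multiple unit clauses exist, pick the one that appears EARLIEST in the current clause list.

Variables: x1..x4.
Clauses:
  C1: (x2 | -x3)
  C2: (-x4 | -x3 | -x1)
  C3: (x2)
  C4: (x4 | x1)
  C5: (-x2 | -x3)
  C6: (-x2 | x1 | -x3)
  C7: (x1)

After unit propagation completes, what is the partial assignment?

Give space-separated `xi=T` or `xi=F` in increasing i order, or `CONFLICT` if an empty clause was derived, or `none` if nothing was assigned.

unit clause [2] forces x2=T; simplify:
  drop -2 from [-2, -3] -> [-3]
  drop -2 from [-2, 1, -3] -> [1, -3]
  satisfied 2 clause(s); 5 remain; assigned so far: [2]
unit clause [-3] forces x3=F; simplify:
  satisfied 3 clause(s); 2 remain; assigned so far: [2, 3]
unit clause [1] forces x1=T; simplify:
  satisfied 2 clause(s); 0 remain; assigned so far: [1, 2, 3]

Answer: x1=T x2=T x3=F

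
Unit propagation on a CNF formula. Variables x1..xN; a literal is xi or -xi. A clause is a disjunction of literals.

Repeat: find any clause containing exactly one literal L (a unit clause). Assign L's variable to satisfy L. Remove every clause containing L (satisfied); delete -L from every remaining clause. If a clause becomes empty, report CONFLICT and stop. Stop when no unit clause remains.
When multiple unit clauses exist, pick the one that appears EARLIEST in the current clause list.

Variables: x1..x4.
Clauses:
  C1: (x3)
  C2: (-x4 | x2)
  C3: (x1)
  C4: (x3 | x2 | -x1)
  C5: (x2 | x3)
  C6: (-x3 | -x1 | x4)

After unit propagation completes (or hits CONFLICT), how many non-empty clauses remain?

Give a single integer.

Answer: 0

Derivation:
unit clause [3] forces x3=T; simplify:
  drop -3 from [-3, -1, 4] -> [-1, 4]
  satisfied 3 clause(s); 3 remain; assigned so far: [3]
unit clause [1] forces x1=T; simplify:
  drop -1 from [-1, 4] -> [4]
  satisfied 1 clause(s); 2 remain; assigned so far: [1, 3]
unit clause [4] forces x4=T; simplify:
  drop -4 from [-4, 2] -> [2]
  satisfied 1 clause(s); 1 remain; assigned so far: [1, 3, 4]
unit clause [2] forces x2=T; simplify:
  satisfied 1 clause(s); 0 remain; assigned so far: [1, 2, 3, 4]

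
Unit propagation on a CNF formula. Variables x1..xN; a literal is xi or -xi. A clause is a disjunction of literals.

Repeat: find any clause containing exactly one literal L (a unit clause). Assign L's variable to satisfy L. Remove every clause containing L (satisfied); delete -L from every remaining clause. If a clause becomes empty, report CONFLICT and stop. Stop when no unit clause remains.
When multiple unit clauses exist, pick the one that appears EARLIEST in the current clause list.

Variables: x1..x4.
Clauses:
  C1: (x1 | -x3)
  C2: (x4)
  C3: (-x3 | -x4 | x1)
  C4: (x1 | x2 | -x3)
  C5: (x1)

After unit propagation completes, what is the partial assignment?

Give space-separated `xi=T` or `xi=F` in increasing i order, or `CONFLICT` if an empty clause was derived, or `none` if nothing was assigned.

Answer: x1=T x4=T

Derivation:
unit clause [4] forces x4=T; simplify:
  drop -4 from [-3, -4, 1] -> [-3, 1]
  satisfied 1 clause(s); 4 remain; assigned so far: [4]
unit clause [1] forces x1=T; simplify:
  satisfied 4 clause(s); 0 remain; assigned so far: [1, 4]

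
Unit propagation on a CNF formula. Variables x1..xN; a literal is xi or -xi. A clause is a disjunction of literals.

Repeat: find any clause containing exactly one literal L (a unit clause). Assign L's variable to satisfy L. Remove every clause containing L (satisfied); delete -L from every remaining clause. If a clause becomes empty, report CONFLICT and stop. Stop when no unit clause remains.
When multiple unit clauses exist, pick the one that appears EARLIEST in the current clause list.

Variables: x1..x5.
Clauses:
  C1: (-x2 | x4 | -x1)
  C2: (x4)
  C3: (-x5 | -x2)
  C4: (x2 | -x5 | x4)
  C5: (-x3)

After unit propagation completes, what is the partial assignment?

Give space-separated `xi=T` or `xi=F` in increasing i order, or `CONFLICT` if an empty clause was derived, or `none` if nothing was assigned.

unit clause [4] forces x4=T; simplify:
  satisfied 3 clause(s); 2 remain; assigned so far: [4]
unit clause [-3] forces x3=F; simplify:
  satisfied 1 clause(s); 1 remain; assigned so far: [3, 4]

Answer: x3=F x4=T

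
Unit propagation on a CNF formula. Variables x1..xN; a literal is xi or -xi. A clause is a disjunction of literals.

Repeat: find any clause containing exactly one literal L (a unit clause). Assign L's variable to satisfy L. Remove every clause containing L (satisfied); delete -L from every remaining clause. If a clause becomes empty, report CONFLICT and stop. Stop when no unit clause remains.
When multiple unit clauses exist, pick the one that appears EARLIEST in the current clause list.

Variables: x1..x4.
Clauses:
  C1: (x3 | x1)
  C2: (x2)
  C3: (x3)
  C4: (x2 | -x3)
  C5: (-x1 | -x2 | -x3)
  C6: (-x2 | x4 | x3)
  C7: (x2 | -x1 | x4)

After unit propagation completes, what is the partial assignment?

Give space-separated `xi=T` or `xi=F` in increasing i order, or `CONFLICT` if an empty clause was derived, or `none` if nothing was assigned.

Answer: x1=F x2=T x3=T

Derivation:
unit clause [2] forces x2=T; simplify:
  drop -2 from [-1, -2, -3] -> [-1, -3]
  drop -2 from [-2, 4, 3] -> [4, 3]
  satisfied 3 clause(s); 4 remain; assigned so far: [2]
unit clause [3] forces x3=T; simplify:
  drop -3 from [-1, -3] -> [-1]
  satisfied 3 clause(s); 1 remain; assigned so far: [2, 3]
unit clause [-1] forces x1=F; simplify:
  satisfied 1 clause(s); 0 remain; assigned so far: [1, 2, 3]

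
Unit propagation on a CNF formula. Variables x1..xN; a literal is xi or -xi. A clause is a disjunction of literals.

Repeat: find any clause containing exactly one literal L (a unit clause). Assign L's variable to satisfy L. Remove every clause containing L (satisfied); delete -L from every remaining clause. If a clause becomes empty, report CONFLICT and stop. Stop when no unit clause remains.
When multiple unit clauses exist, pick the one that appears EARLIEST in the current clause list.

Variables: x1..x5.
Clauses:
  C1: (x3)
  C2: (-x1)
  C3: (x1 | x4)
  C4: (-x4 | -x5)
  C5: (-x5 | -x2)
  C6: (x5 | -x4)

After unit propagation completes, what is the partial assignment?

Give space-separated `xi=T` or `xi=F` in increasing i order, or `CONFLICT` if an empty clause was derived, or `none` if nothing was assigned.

unit clause [3] forces x3=T; simplify:
  satisfied 1 clause(s); 5 remain; assigned so far: [3]
unit clause [-1] forces x1=F; simplify:
  drop 1 from [1, 4] -> [4]
  satisfied 1 clause(s); 4 remain; assigned so far: [1, 3]
unit clause [4] forces x4=T; simplify:
  drop -4 from [-4, -5] -> [-5]
  drop -4 from [5, -4] -> [5]
  satisfied 1 clause(s); 3 remain; assigned so far: [1, 3, 4]
unit clause [-5] forces x5=F; simplify:
  drop 5 from [5] -> [] (empty!)
  satisfied 2 clause(s); 1 remain; assigned so far: [1, 3, 4, 5]
CONFLICT (empty clause)

Answer: CONFLICT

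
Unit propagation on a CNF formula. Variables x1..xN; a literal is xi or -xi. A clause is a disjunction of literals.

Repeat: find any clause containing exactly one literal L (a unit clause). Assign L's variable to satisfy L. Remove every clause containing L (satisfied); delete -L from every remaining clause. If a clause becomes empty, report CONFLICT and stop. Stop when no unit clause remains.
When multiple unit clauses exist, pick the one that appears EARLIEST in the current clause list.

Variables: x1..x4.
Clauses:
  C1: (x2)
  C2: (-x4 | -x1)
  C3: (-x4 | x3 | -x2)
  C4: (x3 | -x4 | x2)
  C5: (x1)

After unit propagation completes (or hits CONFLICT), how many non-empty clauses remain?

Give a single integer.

unit clause [2] forces x2=T; simplify:
  drop -2 from [-4, 3, -2] -> [-4, 3]
  satisfied 2 clause(s); 3 remain; assigned so far: [2]
unit clause [1] forces x1=T; simplify:
  drop -1 from [-4, -1] -> [-4]
  satisfied 1 clause(s); 2 remain; assigned so far: [1, 2]
unit clause [-4] forces x4=F; simplify:
  satisfied 2 clause(s); 0 remain; assigned so far: [1, 2, 4]

Answer: 0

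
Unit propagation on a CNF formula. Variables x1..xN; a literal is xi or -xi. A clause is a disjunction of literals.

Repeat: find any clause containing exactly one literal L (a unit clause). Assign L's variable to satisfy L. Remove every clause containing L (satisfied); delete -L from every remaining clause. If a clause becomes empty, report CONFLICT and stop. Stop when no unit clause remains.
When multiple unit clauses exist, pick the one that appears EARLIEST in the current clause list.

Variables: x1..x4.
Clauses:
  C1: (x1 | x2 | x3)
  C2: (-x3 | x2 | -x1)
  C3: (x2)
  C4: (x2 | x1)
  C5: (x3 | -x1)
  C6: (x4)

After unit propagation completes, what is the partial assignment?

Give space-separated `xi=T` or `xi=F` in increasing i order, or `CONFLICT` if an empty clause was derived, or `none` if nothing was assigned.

Answer: x2=T x4=T

Derivation:
unit clause [2] forces x2=T; simplify:
  satisfied 4 clause(s); 2 remain; assigned so far: [2]
unit clause [4] forces x4=T; simplify:
  satisfied 1 clause(s); 1 remain; assigned so far: [2, 4]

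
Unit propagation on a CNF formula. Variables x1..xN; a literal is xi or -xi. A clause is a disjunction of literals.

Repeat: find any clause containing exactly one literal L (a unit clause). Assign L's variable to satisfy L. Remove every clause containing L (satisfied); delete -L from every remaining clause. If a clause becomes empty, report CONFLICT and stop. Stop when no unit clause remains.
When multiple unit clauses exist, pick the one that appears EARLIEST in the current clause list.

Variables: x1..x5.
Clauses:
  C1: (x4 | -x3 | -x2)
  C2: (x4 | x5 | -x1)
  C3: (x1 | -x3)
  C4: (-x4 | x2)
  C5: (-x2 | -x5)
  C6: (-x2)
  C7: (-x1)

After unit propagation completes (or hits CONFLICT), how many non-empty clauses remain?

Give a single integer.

unit clause [-2] forces x2=F; simplify:
  drop 2 from [-4, 2] -> [-4]
  satisfied 3 clause(s); 4 remain; assigned so far: [2]
unit clause [-4] forces x4=F; simplify:
  drop 4 from [4, 5, -1] -> [5, -1]
  satisfied 1 clause(s); 3 remain; assigned so far: [2, 4]
unit clause [-1] forces x1=F; simplify:
  drop 1 from [1, -3] -> [-3]
  satisfied 2 clause(s); 1 remain; assigned so far: [1, 2, 4]
unit clause [-3] forces x3=F; simplify:
  satisfied 1 clause(s); 0 remain; assigned so far: [1, 2, 3, 4]

Answer: 0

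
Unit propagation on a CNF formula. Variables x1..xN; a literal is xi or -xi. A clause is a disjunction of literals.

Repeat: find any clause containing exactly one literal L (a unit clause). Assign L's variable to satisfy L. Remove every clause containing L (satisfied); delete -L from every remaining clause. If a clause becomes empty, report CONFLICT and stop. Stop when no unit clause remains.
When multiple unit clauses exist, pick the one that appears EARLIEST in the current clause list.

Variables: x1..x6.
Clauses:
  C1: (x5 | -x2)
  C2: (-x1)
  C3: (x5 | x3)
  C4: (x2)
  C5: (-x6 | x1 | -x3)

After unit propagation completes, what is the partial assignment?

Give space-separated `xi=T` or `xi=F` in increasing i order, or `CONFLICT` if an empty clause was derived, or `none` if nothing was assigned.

Answer: x1=F x2=T x5=T

Derivation:
unit clause [-1] forces x1=F; simplify:
  drop 1 from [-6, 1, -3] -> [-6, -3]
  satisfied 1 clause(s); 4 remain; assigned so far: [1]
unit clause [2] forces x2=T; simplify:
  drop -2 from [5, -2] -> [5]
  satisfied 1 clause(s); 3 remain; assigned so far: [1, 2]
unit clause [5] forces x5=T; simplify:
  satisfied 2 clause(s); 1 remain; assigned so far: [1, 2, 5]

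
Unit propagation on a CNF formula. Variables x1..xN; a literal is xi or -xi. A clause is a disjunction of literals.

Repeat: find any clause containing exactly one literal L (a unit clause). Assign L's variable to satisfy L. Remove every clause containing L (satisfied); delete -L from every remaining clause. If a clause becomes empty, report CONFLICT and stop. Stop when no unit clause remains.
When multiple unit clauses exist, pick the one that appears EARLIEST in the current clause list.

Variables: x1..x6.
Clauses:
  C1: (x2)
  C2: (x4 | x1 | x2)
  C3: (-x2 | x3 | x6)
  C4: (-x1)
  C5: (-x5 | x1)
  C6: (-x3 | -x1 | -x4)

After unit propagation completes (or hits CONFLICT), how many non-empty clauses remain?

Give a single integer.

Answer: 1

Derivation:
unit clause [2] forces x2=T; simplify:
  drop -2 from [-2, 3, 6] -> [3, 6]
  satisfied 2 clause(s); 4 remain; assigned so far: [2]
unit clause [-1] forces x1=F; simplify:
  drop 1 from [-5, 1] -> [-5]
  satisfied 2 clause(s); 2 remain; assigned so far: [1, 2]
unit clause [-5] forces x5=F; simplify:
  satisfied 1 clause(s); 1 remain; assigned so far: [1, 2, 5]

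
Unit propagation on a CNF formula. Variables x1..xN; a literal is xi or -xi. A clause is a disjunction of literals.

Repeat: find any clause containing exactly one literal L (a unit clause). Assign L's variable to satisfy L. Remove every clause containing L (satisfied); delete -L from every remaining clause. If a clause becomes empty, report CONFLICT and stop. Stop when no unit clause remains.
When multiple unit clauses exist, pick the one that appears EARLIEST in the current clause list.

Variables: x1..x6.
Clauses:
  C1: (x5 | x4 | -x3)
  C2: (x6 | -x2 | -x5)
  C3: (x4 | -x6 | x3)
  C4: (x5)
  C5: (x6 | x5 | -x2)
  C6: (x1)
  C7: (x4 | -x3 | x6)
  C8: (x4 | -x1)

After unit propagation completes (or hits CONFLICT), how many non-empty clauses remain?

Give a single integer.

Answer: 1

Derivation:
unit clause [5] forces x5=T; simplify:
  drop -5 from [6, -2, -5] -> [6, -2]
  satisfied 3 clause(s); 5 remain; assigned so far: [5]
unit clause [1] forces x1=T; simplify:
  drop -1 from [4, -1] -> [4]
  satisfied 1 clause(s); 4 remain; assigned so far: [1, 5]
unit clause [4] forces x4=T; simplify:
  satisfied 3 clause(s); 1 remain; assigned so far: [1, 4, 5]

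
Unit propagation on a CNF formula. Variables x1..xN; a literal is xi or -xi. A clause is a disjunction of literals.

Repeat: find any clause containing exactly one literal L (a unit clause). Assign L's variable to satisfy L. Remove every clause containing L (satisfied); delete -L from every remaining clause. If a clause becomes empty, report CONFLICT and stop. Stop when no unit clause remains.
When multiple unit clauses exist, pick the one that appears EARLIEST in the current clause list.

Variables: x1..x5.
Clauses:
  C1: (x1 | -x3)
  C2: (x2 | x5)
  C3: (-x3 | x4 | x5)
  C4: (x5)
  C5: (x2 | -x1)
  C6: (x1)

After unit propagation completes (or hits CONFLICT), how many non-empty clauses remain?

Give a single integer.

Answer: 0

Derivation:
unit clause [5] forces x5=T; simplify:
  satisfied 3 clause(s); 3 remain; assigned so far: [5]
unit clause [1] forces x1=T; simplify:
  drop -1 from [2, -1] -> [2]
  satisfied 2 clause(s); 1 remain; assigned so far: [1, 5]
unit clause [2] forces x2=T; simplify:
  satisfied 1 clause(s); 0 remain; assigned so far: [1, 2, 5]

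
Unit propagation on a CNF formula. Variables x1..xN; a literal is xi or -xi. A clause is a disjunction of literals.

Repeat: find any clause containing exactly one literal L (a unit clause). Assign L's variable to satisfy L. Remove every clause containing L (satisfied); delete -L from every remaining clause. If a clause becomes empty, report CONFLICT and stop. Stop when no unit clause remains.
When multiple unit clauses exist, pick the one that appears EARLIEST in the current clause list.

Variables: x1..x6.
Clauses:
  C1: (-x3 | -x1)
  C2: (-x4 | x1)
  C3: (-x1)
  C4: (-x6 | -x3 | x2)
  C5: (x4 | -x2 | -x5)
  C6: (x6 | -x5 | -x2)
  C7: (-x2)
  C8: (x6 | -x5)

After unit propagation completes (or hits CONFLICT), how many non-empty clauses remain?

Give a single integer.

Answer: 2

Derivation:
unit clause [-1] forces x1=F; simplify:
  drop 1 from [-4, 1] -> [-4]
  satisfied 2 clause(s); 6 remain; assigned so far: [1]
unit clause [-4] forces x4=F; simplify:
  drop 4 from [4, -2, -5] -> [-2, -5]
  satisfied 1 clause(s); 5 remain; assigned so far: [1, 4]
unit clause [-2] forces x2=F; simplify:
  drop 2 from [-6, -3, 2] -> [-6, -3]
  satisfied 3 clause(s); 2 remain; assigned so far: [1, 2, 4]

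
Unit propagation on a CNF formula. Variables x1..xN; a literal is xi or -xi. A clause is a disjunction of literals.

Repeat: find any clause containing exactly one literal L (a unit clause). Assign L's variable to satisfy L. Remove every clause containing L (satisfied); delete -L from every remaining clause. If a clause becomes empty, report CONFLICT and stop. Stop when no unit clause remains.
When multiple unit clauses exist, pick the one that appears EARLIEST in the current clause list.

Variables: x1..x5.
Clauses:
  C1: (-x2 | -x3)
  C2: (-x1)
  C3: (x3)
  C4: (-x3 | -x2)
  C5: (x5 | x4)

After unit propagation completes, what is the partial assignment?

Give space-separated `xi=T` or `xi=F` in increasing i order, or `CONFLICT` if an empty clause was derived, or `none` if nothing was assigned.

unit clause [-1] forces x1=F; simplify:
  satisfied 1 clause(s); 4 remain; assigned so far: [1]
unit clause [3] forces x3=T; simplify:
  drop -3 from [-2, -3] -> [-2]
  drop -3 from [-3, -2] -> [-2]
  satisfied 1 clause(s); 3 remain; assigned so far: [1, 3]
unit clause [-2] forces x2=F; simplify:
  satisfied 2 clause(s); 1 remain; assigned so far: [1, 2, 3]

Answer: x1=F x2=F x3=T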